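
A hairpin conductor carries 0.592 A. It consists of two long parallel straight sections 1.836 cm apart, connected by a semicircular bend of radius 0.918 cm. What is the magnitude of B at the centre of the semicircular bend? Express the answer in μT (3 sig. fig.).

B ≈ 33.2 μT

The semicircular arc contributes B_arc = μ₀I·π/(4πR) = μ₀I/(4R) = 2.03×10⁻⁵ T.
Each semi-infinite lead is at perpendicular distance R = 0.00918 m from the centre, with the perpendicular foot at its near end, so it contributes μ₀I/(4πR); both point the same way, together 1.29×10⁻⁵ T.
Arc and leads all point the same direction: B = 2.03×10⁻⁵ + 1.29×10⁻⁵ = 3.32×10⁻⁵ T.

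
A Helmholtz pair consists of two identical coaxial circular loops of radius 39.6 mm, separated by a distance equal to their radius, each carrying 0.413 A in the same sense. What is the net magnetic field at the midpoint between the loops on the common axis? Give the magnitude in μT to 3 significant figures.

Each loop contributes B = μ₀IR²/[2(R²+z²)^(3/2)] on the axis, with z measured from that loop.
Loop 1 (z = 0.0198 m): B₁ = 4.69×10⁻⁶ T. Loop 2 (z = 0.0198 m): B₂ = 4.69×10⁻⁶ T.
The fields add: B = B₁ + B₂ = 9.38×10⁻⁶ T.

B ≈ 9.38 μT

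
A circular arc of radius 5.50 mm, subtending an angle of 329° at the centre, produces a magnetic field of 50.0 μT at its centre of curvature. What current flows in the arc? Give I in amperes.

I ≈ 0.479 A

For a circular arc, B = μ₀Iφ/(4πR) with φ in radians; here φ = 5.742 rad.
So I = 4πRB/(μ₀φ) = 4π × 0.0055 × 5.00×10⁻⁵ / (4π×10⁻⁷ × 5.742) = 0.479 A.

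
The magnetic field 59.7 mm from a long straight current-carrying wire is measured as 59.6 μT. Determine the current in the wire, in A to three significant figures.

I ≈ 17.8 A

For a long straight wire B = μ₀I/(2πd), so I = 2πdB/μ₀.
I = 2π × 0.0597 × 5.96×10⁻⁵ / (4π×10⁻⁷) = 17.8 A.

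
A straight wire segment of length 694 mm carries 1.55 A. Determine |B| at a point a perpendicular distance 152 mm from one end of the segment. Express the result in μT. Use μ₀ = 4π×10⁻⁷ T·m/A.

B ≈ 0.996 μT

For a finite straight segment, B = (μ₀I/4πd)(sinθ₁ + sinθ₂), where θ₁, θ₂ are the angles from the perpendicular to each end.
The perpendicular foot is at one end, so the two end-offsets along the wire are 0 and L = 0.694 m.
sinθ₁ = 0/√(0²+0.152²) = 0.0000; sinθ₂ = 0.694/√(0.694²+0.152²) = 0.9768.
B = (4π×10⁻⁷ × 1.55) / (4π × 0.152) × (0.0000 + 0.9768) = 9.96×10⁻⁷ T.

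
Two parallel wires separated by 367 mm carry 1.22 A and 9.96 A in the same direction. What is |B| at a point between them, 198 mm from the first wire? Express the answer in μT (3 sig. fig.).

Each long wire gives B = μ₀I/(2πd). Distances are d₁ = 0.198 m and d₂ = 0.169 m.
B₁ = 1.23×10⁻⁶ T, B₂ = 1.18×10⁻⁵ T.
Between parallel currents the two contributions point in opposite directions, so they subtract. B = |B₁ − B₂| = |1.23×10⁻⁶ − 1.18×10⁻⁵| = 1.06×10⁻⁵ T.

B ≈ 10.6 μT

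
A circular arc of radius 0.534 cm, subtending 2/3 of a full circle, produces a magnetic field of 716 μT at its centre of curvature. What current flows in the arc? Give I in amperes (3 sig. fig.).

I ≈ 9.13 A

For a circular arc, B = μ₀Iφ/(4πR) with φ in radians; here φ = 4.189 rad.
So I = 4πRB/(μ₀φ) = 4π × 0.00534 × 7.16×10⁻⁴ / (4π×10⁻⁷ × 4.189) = 9.13 A.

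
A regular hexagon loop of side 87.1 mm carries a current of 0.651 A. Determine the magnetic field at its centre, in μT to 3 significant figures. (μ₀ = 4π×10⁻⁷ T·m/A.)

Each side is a finite straight segment at perpendicular distance d = a/(2 tan(π/6)) = 0.07543 m from the centre, with end-angles ±π/6.
One side contributes B₁ = (μ₀I/4πd)·2 sin(π/6) = 8.63×10⁻⁷ T.
All 6 sides add in the same direction: B = 6 × 8.63×10⁻⁷ = 5.18×10⁻⁶ T.

B ≈ 5.18 μT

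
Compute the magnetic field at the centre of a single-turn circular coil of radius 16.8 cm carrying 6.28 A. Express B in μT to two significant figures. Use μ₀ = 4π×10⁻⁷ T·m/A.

At the centre of a circular loop the Biot–Savart law gives B = μ₀I/(2R).
B = (4π×10⁻⁷ × 6.28) / (2 × 0.168) = 2.35×10⁻⁵ T.

B ≈ 23 μT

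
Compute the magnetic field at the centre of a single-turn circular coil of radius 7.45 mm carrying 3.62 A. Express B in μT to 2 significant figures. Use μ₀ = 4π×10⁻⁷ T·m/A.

At the centre of a circular loop the Biot–Savart law gives B = μ₀I/(2R).
B = (4π×10⁻⁷ × 3.62) / (2 × 0.00745) = 3.05×10⁻⁴ T.

B ≈ 310 μT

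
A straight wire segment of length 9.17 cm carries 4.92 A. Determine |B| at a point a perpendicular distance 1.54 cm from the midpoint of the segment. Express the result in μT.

For a finite straight segment, B = (μ₀I/4πd)(sinθ₁ + sinθ₂), where θ₁, θ₂ are the angles from the perpendicular to each end.
The perpendicular from the point meets the wire at its midpoint, so each end is L/2 = 0.04585 m away along the wire.
sinθ₁ = 0.04585/√(0.04585²+0.0154²) = 0.9480; sinθ₂ = 0.04585/√(0.04585²+0.0154²) = 0.9480.
B = (4π×10⁻⁷ × 4.92) / (4π × 0.0154) × (0.9480 + 0.9480) = 6.06×10⁻⁵ T.

B ≈ 60.6 μT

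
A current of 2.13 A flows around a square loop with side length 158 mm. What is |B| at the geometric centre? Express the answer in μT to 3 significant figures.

Each side is a finite straight segment at perpendicular distance d = a/(2 tan(π/4)) = 0.079 m from the centre, with end-angles ±π/4.
One side contributes B₁ = (μ₀I/4πd)·2 sin(π/4) = 3.81×10⁻⁶ T.
All 4 sides add in the same direction: B = 4 × 3.81×10⁻⁶ = 1.53×10⁻⁵ T.

B ≈ 15.3 μT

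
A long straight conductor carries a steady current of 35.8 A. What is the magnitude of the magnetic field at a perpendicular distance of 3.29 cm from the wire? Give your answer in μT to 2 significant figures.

For an infinitely long straight wire, B = μ₀I/(2πd).
B = (4π×10⁻⁷ × 35.8) / (2π × 0.0329) = 2.18×10⁻⁴ T.

B ≈ 220 μT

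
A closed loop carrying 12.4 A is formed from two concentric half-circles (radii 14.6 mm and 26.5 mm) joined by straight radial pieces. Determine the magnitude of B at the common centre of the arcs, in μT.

B ≈ 120 μT

The radial connectors point toward the centre, so dl × r̂ = 0 and they contribute nothing.
Each semicircle gives μ₀I/(4R): inner arc 2.67×10⁻⁴ T, outer arc 1.47×10⁻⁴ T.
The two arcs carry current in opposite angular senses, so their fields oppose: B = |2.67×10⁻⁴ − 1.47×10⁻⁴| = 1.20×10⁻⁴ T.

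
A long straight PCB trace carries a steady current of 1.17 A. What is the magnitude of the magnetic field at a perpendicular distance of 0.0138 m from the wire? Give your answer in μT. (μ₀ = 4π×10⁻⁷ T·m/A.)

B ≈ 17.0 μT

For an infinitely long straight wire, B = μ₀I/(2πd).
B = (4π×10⁻⁷ × 1.17) / (2π × 0.0138) = 1.70×10⁻⁵ T.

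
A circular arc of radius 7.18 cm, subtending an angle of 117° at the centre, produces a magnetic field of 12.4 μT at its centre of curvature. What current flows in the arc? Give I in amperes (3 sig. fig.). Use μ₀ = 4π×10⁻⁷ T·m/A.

I ≈ 4.36 A

For a circular arc, B = μ₀Iφ/(4πR) with φ in radians; here φ = 2.042 rad.
So I = 4πRB/(μ₀φ) = 4π × 0.0718 × 1.24×10⁻⁵ / (4π×10⁻⁷ × 2.042) = 4.36 A.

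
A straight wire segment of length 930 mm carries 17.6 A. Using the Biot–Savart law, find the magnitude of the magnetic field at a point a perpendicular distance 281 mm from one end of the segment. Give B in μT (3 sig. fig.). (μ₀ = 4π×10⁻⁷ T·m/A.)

B ≈ 6.00 μT

For a finite straight segment, B = (μ₀I/4πd)(sinθ₁ + sinθ₂), where θ₁, θ₂ are the angles from the perpendicular to each end.
The perpendicular foot is at one end, so the two end-offsets along the wire are 0 and L = 0.93 m.
sinθ₁ = 0/√(0²+0.281²) = 0.0000; sinθ₂ = 0.93/√(0.93²+0.281²) = 0.9573.
B = (4π×10⁻⁷ × 17.6) / (4π × 0.281) × (0.0000 + 0.9573) = 6.00×10⁻⁶ T.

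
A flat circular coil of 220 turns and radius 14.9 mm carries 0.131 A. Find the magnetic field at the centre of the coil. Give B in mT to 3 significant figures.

For an N-turn flat coil, B = Nμ₀I/(2R) with R = 0.0149 m.
B = 220 × 5.52×10⁻⁶ T = 1.22×10⁻³ T.

B ≈ 1.22 mT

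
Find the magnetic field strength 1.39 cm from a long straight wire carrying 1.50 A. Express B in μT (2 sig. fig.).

B ≈ 22 μT

For an infinitely long straight wire, B = μ₀I/(2πd).
B = (4π×10⁻⁷ × 1.50) / (2π × 0.0139) = 2.16×10⁻⁵ T.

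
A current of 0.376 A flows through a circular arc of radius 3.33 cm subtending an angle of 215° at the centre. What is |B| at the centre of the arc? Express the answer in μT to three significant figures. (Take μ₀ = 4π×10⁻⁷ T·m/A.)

B ≈ 4.24 μT

The Biot–Savart field of a circular arc at its centre is B = μ₀Iφ/(4πR), with φ = 3.752 rad.
B = (4π×10⁻⁷ × 0.376 × 3.752) / (4π × 0.0333) = 4.24×10⁻⁶ T.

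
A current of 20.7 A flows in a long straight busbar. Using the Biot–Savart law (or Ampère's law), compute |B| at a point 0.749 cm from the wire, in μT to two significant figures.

B ≈ 550 μT

For an infinitely long straight wire, B = μ₀I/(2πd).
B = (4π×10⁻⁷ × 20.7) / (2π × 0.00749) = 5.53×10⁻⁴ T.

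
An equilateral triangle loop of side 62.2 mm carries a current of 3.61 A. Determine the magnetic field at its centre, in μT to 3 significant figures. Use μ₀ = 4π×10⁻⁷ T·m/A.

Each side is a finite straight segment at perpendicular distance d = a/(2 tan(π/3)) = 0.01796 m from the centre, with end-angles ±π/3.
One side contributes B₁ = (μ₀I/4πd)·2 sin(π/3) = 3.48×10⁻⁵ T.
All 3 sides add in the same direction: B = 3 × 3.48×10⁻⁵ = 1.04×10⁻⁴ T.

B ≈ 104 μT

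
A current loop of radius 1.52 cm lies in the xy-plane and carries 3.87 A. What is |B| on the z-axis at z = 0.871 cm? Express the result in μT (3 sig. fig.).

On the axis of a circular loop, B = μ₀IR² / [2(R²+z²)^(3/2)].
R² + z² = (0.0152)² + (0.00871)² = 0.0003069 m², and (R²+z²)^(3/2) = 5.38×10⁻⁶ m³.
B = (4π×10⁻⁷ × 3.87 × 0.000231) / (2 × 5.38×10⁻⁶) = 1.04×10⁻⁴ T.

B ≈ 104 μT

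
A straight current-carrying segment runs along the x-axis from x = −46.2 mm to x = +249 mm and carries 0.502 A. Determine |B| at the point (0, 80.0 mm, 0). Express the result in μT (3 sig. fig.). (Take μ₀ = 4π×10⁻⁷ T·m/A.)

For a finite straight segment, B = (μ₀I/4πd)(sinθ₁ + sinθ₂), where θ₁, θ₂ are the angles from the perpendicular to each end.
The perpendicular distance is d = 0.08 m; the end-offsets along the wire are a = 0.0462 m and b = 0.249 m.
sinθ₁ = 0.0462/√(0.0462²+0.08²) = 0.5001; sinθ₂ = 0.249/√(0.249²+0.08²) = 0.9521.
B = (4π×10⁻⁷ × 0.502) / (4π × 0.08) × (0.5001 + 0.9521) = 9.11×10⁻⁷ T.

B ≈ 0.911 μT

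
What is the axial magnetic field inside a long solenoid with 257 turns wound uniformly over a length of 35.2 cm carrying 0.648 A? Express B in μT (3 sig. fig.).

Inside a long solenoid, B = μ₀nI with n = 730.1 turns/m.
B = 4π×10⁻⁷ × 730.1 × 0.648 = 5.95×10⁻⁴ T.

B ≈ 595 μT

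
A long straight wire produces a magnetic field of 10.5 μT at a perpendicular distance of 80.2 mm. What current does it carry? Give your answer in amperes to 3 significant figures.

I ≈ 4.21 A

For a long straight wire B = μ₀I/(2πd), so I = 2πdB/μ₀.
I = 2π × 0.0802 × 1.05×10⁻⁵ / (4π×10⁻⁷) = 4.21 A.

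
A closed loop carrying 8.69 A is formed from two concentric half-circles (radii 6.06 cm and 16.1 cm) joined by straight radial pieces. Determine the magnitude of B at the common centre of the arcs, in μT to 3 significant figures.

The radial connectors point toward the centre, so dl × r̂ = 0 and they contribute nothing.
Each semicircle gives μ₀I/(4R): inner arc 4.51×10⁻⁵ T, outer arc 1.70×10⁻⁵ T.
The two arcs carry current in opposite angular senses, so their fields oppose: B = |4.51×10⁻⁵ − 1.70×10⁻⁵| = 2.81×10⁻⁵ T.

B ≈ 28.1 μT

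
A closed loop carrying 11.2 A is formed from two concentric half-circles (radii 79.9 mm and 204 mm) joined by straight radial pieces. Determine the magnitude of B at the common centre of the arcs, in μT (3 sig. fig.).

B ≈ 26.8 μT

The radial connectors point toward the centre, so dl × r̂ = 0 and they contribute nothing.
Each semicircle gives μ₀I/(4R): inner arc 4.40×10⁻⁵ T, outer arc 1.72×10⁻⁵ T.
The two arcs carry current in opposite angular senses, so their fields oppose: B = |4.40×10⁻⁵ − 1.72×10⁻⁵| = 2.68×10⁻⁵ T.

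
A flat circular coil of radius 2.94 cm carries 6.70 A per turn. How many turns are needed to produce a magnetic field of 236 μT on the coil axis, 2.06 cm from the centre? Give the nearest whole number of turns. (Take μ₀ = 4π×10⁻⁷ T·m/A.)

For an N-turn coil, B = Nμ₀IR²/[2(R²+z²)^(3/2)]. A single turn gives B₁ = 7.87×10⁻⁵ T with R = 0.0294 m, z = 0.0206 m.
N = B/B₁ = 2.36×10⁻⁴ / 7.87×10⁻⁵ = 3.00.

N = 3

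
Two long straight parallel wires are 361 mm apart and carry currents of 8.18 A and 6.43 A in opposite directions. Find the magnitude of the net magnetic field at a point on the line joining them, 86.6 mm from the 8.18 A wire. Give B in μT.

Each long wire gives B = μ₀I/(2πd). Distances are d₁ = 0.0866 m and d₂ = 0.2744 m.
B₁ = 1.89×10⁻⁵ T, B₂ = 4.69×10⁻⁶ T.
Between antiparallel currents both contributions point the same way, so they add. B = B₁ + B₂ = 1.89×10⁻⁵ + 4.69×10⁻⁶ = 2.36×10⁻⁵ T.

B ≈ 23.6 μT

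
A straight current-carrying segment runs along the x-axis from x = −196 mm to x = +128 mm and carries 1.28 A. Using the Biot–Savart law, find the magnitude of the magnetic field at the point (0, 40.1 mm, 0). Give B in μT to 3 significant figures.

For a finite straight segment, B = (μ₀I/4πd)(sinθ₁ + sinθ₂), where θ₁, θ₂ are the angles from the perpendicular to each end.
The perpendicular distance is d = 0.0401 m; the end-offsets along the wire are a = 0.196 m and b = 0.128 m.
sinθ₁ = 0.196/√(0.196²+0.0401²) = 0.9797; sinθ₂ = 0.128/√(0.128²+0.0401²) = 0.9543.
B = (4π×10⁻⁷ × 1.28) / (4π × 0.0401) × (0.9797 + 0.9543) = 6.17×10⁻⁶ T.

B ≈ 6.17 μT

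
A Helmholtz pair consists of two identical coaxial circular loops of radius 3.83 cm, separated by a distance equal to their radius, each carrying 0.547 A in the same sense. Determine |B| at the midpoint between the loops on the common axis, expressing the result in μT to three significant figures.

Each loop contributes B = μ₀IR²/[2(R²+z²)^(3/2)] on the axis, with z measured from that loop.
Loop 1 (z = 0.01915 m): B₁ = 6.42×10⁻⁶ T. Loop 2 (z = 0.01915 m): B₂ = 6.42×10⁻⁶ T.
The fields add: B = B₁ + B₂ = 1.28×10⁻⁵ T.

B ≈ 12.8 μT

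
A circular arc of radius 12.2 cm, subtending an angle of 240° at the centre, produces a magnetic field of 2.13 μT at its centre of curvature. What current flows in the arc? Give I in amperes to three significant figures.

I ≈ 0.620 A

For a circular arc, B = μ₀Iφ/(4πR) with φ in radians; here φ = 4.189 rad.
So I = 4πRB/(μ₀φ) = 4π × 0.122 × 2.13×10⁻⁶ / (4π×10⁻⁷ × 4.189) = 0.620 A.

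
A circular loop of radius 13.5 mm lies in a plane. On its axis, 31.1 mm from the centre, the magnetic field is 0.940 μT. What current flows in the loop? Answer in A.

On the axis of a loop, B = μ₀IR²/[2(R²+z²)^(3/2)], so I = 2B(R²+z²)^(3/2)/(μ₀R²).
R² + z² = 0.0001822 + 0.0009672 = 0.001149 m²; raised to 3/2 gives 3.90×10⁻⁵ m³.
I = 2 × 9.40×10⁻⁷ × 3.90×10⁻⁵ / (1.26×10⁻⁶ × 0.0001822) = 0.320 A.

I ≈ 0.320 A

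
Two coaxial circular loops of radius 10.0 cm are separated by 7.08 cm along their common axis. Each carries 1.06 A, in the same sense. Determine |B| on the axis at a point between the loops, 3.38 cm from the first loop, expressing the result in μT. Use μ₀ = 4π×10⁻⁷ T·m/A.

Each loop contributes B = μ₀IR²/[2(R²+z²)^(3/2)] on the axis, with z measured from that loop.
Loop 1 (z = 0.0338 m): B₁ = 5.66×10⁻⁶ T. Loop 2 (z = 0.037 m): B₂ = 5.49×10⁻⁶ T.
The fields add: B = B₁ + B₂ = 1.12×10⁻⁵ T.

B ≈ 11.2 μT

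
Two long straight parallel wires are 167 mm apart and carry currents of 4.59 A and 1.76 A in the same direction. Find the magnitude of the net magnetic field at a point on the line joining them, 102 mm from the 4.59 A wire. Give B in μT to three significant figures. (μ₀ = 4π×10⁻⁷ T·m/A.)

Each long wire gives B = μ₀I/(2πd). Distances are d₁ = 0.102 m and d₂ = 0.065 m.
B₁ = 9.00×10⁻⁶ T, B₂ = 5.42×10⁻⁶ T.
Between parallel currents the two contributions point in opposite directions, so they subtract. B = |B₁ − B₂| = |9.00×10⁻⁶ − 5.42×10⁻⁶| = 3.58×10⁻⁶ T.

B ≈ 3.58 μT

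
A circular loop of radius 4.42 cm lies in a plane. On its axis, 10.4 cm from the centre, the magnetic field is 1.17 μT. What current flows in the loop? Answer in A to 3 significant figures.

I ≈ 1.38 A

On the axis of a loop, B = μ₀IR²/[2(R²+z²)^(3/2)], so I = 2B(R²+z²)^(3/2)/(μ₀R²).
R² + z² = 0.001954 + 0.01082 = 0.01277 m²; raised to 3/2 gives 1.44×10⁻³ m³.
I = 2 × 1.17×10⁻⁶ × 1.44×10⁻³ / (1.26×10⁻⁶ × 0.001954) = 1.38 A.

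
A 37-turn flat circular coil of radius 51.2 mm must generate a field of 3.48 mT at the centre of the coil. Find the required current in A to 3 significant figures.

For an N-turn coil, B = Nμ₀I/(2R) with R = 0.0512 m, so I = 2RB/(Nμ₀) = 2 × 0.0512 × 3.48×10⁻³ / (37 × 4π×10⁻⁷) = 7.66 A.

I ≈ 7.66 A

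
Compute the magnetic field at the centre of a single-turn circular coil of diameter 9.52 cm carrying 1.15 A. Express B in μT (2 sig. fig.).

At the centre of a circular loop the Biot–Savart law gives B = μ₀I/(2R) (so R = 0.0476 m).
B = (4π×10⁻⁷ × 1.15) / (2 × 0.0476) = 1.52×10⁻⁵ T.

B ≈ 15 μT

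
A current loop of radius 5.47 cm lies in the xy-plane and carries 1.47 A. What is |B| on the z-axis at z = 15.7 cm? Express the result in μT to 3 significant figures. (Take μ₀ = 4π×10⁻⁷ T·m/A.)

On the axis of a circular loop, B = μ₀IR² / [2(R²+z²)^(3/2)].
R² + z² = (0.0547)² + (0.157)² = 0.02764 m², and (R²+z²)^(3/2) = 4.60×10⁻³ m³.
B = (4π×10⁻⁷ × 1.47 × 0.002992) / (2 × 4.60×10⁻³) = 6.01×10⁻⁷ T.

B ≈ 0.601 μT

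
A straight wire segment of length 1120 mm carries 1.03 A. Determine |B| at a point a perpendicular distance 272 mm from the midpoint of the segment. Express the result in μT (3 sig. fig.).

B ≈ 0.681 μT

For a finite straight segment, B = (μ₀I/4πd)(sinθ₁ + sinθ₂), where θ₁, θ₂ are the angles from the perpendicular to each end.
The perpendicular from the point meets the wire at its midpoint, so each end is L/2 = 0.56 m away along the wire.
sinθ₁ = 0.56/√(0.56²+0.272²) = 0.8995; sinθ₂ = 0.56/√(0.56²+0.272²) = 0.8995.
B = (4π×10⁻⁷ × 1.03) / (4π × 0.272) × (0.8995 + 0.8995) = 6.81×10⁻⁷ T.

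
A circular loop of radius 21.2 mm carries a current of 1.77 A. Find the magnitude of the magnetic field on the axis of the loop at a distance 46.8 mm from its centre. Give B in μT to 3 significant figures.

On the axis of a circular loop, B = μ₀IR² / [2(R²+z²)^(3/2)].
R² + z² = (0.0212)² + (0.0468)² = 0.00264 m², and (R²+z²)^(3/2) = 1.36×10⁻⁴ m³.
B = (4π×10⁻⁷ × 1.77 × 0.0004494) / (2 × 1.36×10⁻⁴) = 3.69×10⁻⁶ T.

B ≈ 3.69 μT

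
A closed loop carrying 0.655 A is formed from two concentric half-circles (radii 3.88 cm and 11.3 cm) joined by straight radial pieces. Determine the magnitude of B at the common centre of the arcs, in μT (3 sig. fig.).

B ≈ 3.48 μT

The radial connectors point toward the centre, so dl × r̂ = 0 and they contribute nothing.
Each semicircle gives μ₀I/(4R): inner arc 5.30×10⁻⁶ T, outer arc 1.82×10⁻⁶ T.
The two arcs carry current in opposite angular senses, so their fields oppose: B = |5.30×10⁻⁶ − 1.82×10⁻⁶| = 3.48×10⁻⁶ T.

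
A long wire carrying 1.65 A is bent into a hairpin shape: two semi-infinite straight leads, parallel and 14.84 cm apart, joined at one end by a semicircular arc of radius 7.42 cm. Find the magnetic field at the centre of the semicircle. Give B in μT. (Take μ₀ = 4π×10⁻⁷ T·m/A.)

B ≈ 11.4 μT

The semicircular arc contributes B_arc = μ₀I·π/(4πR) = μ₀I/(4R) = 6.99×10⁻⁶ T.
Each semi-infinite lead is at perpendicular distance R = 0.0742 m from the centre, with the perpendicular foot at its near end, so it contributes μ₀I/(4πR); both point the same way, together 4.45×10⁻⁶ T.
Arc and leads all point the same direction: B = 6.99×10⁻⁶ + 4.45×10⁻⁶ = 1.14×10⁻⁵ T.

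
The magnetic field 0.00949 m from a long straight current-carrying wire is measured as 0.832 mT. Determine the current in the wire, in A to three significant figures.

For a long straight wire B = μ₀I/(2πd), so I = 2πdB/μ₀.
I = 2π × 0.00949 × 8.32×10⁻⁴ / (4π×10⁻⁷) = 39.5 A.

I ≈ 39.5 A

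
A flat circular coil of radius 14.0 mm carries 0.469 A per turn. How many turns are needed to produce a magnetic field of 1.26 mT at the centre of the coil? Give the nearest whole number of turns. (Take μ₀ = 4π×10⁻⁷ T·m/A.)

N = 60

For an N-turn coil, B = Nμ₀I/(2R). A single turn gives B₁ = 2.10×10⁻⁵ T with R = 0.014 m.
N = B/B₁ = 1.26×10⁻³ / 2.10×10⁻⁵ = 59.86.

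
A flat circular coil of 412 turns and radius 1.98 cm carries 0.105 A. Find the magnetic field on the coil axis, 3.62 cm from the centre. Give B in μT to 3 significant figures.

B ≈ 152 μT

For an N-turn flat coil, B = Nμ₀IR²/[2(R²+z²)^(3/2)] with R = 0.0198 m, z = 0.0362 m.
B = 412 × 3.68×10⁻⁷ T = 1.52×10⁻⁴ T.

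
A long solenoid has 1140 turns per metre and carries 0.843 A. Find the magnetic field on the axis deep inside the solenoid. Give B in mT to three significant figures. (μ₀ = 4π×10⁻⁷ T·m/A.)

Inside a long solenoid, B = μ₀nI with n = 1140 turns/m.
B = 4π×10⁻⁷ × 1140 × 0.843 = 1.21×10⁻³ T.

B ≈ 1.21 mT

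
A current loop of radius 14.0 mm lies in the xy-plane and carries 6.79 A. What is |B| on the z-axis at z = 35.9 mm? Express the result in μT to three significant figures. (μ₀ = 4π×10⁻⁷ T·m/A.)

B ≈ 14.6 μT

On the axis of a circular loop, B = μ₀IR² / [2(R²+z²)^(3/2)].
R² + z² = (0.014)² + (0.0359)² = 0.001485 m², and (R²+z²)^(3/2) = 5.72×10⁻⁵ m³.
B = (4π×10⁻⁷ × 6.79 × 0.000196) / (2 × 5.72×10⁻⁵) = 1.46×10⁻⁵ T.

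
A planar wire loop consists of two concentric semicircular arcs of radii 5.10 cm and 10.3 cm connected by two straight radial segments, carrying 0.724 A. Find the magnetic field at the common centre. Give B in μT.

B ≈ 2.25 μT

The radial connectors point toward the centre, so dl × r̂ = 0 and they contribute nothing.
Each semicircle gives μ₀I/(4R): inner arc 4.46×10⁻⁶ T, outer arc 2.21×10⁻⁶ T.
The two arcs carry current in opposite angular senses, so their fields oppose: B = |4.46×10⁻⁶ − 2.21×10⁻⁶| = 2.25×10⁻⁶ T.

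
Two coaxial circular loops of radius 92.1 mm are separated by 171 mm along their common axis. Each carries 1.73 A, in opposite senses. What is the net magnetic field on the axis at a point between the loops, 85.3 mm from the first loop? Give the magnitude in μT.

B ≈ 0.0302 μT

Each loop contributes B = μ₀IR²/[2(R²+z²)^(3/2)] on the axis, with z measured from that loop.
Loop 1 (z = 0.0853 m): B₁ = 4.66×10⁻⁶ T. Loop 2 (z = 0.0857 m): B₂ = 4.63×10⁻⁶ T.
The fields oppose: B = |B₁ − B₂| = 3.02×10⁻⁸ T.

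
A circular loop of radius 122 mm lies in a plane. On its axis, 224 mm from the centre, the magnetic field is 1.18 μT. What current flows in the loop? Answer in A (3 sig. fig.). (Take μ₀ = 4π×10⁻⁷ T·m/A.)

I ≈ 2.09 A

On the axis of a loop, B = μ₀IR²/[2(R²+z²)^(3/2)], so I = 2B(R²+z²)^(3/2)/(μ₀R²).
R² + z² = 0.01488 + 0.05018 = 0.06506 m²; raised to 3/2 gives 1.66×10⁻² m³.
I = 2 × 1.18×10⁻⁶ × 1.66×10⁻² / (1.26×10⁻⁶ × 0.01488) = 2.09 A.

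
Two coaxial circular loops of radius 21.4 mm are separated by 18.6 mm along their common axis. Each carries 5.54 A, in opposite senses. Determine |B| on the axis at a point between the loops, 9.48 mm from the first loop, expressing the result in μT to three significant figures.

B ≈ 2.31 μT

Each loop contributes B = μ₀IR²/[2(R²+z²)^(3/2)] on the axis, with z measured from that loop.
Loop 1 (z = 0.00948 m): B₁ = 1.24×10⁻⁴ T. Loop 2 (z = 0.00912 m): B₂ = 1.27×10⁻⁴ T.
The fields oppose: B = |B₁ − B₂| = 2.31×10⁻⁶ T.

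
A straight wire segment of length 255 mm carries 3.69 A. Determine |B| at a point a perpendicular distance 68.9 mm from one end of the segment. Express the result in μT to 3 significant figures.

For a finite straight segment, B = (μ₀I/4πd)(sinθ₁ + sinθ₂), where θ₁, θ₂ are the angles from the perpendicular to each end.
The perpendicular foot is at one end, so the two end-offsets along the wire are 0 and L = 0.255 m.
sinθ₁ = 0/√(0²+0.0689²) = 0.0000; sinθ₂ = 0.255/√(0.255²+0.0689²) = 0.9654.
B = (4π×10⁻⁷ × 3.69) / (4π × 0.0689) × (0.0000 + 0.9654) = 5.17×10⁻⁶ T.

B ≈ 5.17 μT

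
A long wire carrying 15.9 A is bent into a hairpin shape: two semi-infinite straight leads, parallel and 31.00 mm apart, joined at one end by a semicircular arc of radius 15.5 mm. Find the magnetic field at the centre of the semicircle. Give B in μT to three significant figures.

B ≈ 527 μT

The semicircular arc contributes B_arc = μ₀I·π/(4πR) = μ₀I/(4R) = 3.22×10⁻⁴ T.
Each semi-infinite lead is at perpendicular distance R = 0.0155 m from the centre, with the perpendicular foot at its near end, so it contributes μ₀I/(4πR); both point the same way, together 2.05×10⁻⁴ T.
Arc and leads all point the same direction: B = 3.22×10⁻⁴ + 2.05×10⁻⁴ = 5.27×10⁻⁴ T.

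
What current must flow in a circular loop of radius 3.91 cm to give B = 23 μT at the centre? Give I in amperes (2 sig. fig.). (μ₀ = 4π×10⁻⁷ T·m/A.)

At the centre of a circular loop B = μ₀I/(2R), so I = 2RB/μ₀.
With R = 0.0391 m, I = 2 × 0.0391 × 2.30×10⁻⁵ / (4π×10⁻⁷) = 1.43 A.

I ≈ 1.4 A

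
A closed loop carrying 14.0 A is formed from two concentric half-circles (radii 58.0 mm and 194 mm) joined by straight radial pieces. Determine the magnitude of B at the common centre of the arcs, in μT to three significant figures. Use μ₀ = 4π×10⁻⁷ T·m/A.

B ≈ 53.2 μT

The radial connectors point toward the centre, so dl × r̂ = 0 and they contribute nothing.
Each semicircle gives μ₀I/(4R): inner arc 7.58×10⁻⁵ T, outer arc 2.27×10⁻⁵ T.
The two arcs carry current in opposite angular senses, so their fields oppose: B = |7.58×10⁻⁵ − 2.27×10⁻⁵| = 5.32×10⁻⁵ T.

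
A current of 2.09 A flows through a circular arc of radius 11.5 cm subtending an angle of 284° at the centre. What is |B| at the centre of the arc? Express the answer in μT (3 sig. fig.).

B ≈ 9.01 μT

The Biot–Savart field of a circular arc at its centre is B = μ₀Iφ/(4πR), with φ = 4.957 rad.
B = (4π×10⁻⁷ × 2.09 × 4.957) / (4π × 0.115) = 9.01×10⁻⁶ T.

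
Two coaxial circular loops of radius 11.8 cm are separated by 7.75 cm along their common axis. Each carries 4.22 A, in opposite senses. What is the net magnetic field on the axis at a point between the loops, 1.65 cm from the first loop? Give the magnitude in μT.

Each loop contributes B = μ₀IR²/[2(R²+z²)^(3/2)] on the axis, with z measured from that loop.
Loop 1 (z = 0.0165 m): B₁ = 2.18×10⁻⁵ T. Loop 2 (z = 0.061 m): B₂ = 1.58×10⁻⁵ T.
The fields oppose: B = |B₁ − B₂| = 6.08×10⁻⁶ T.

B ≈ 6.08 μT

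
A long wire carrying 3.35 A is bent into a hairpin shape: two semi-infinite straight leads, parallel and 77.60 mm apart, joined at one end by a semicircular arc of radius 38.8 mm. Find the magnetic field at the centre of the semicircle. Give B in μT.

B ≈ 44.4 μT

The semicircular arc contributes B_arc = μ₀I·π/(4πR) = μ₀I/(4R) = 2.71×10⁻⁵ T.
Each semi-infinite lead is at perpendicular distance R = 0.0388 m from the centre, with the perpendicular foot at its near end, so it contributes μ₀I/(4πR); both point the same way, together 1.73×10⁻⁵ T.
Arc and leads all point the same direction: B = 2.71×10⁻⁵ + 1.73×10⁻⁵ = 4.44×10⁻⁵ T.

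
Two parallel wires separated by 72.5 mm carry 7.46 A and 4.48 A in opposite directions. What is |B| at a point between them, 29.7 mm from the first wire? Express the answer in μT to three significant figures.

Each long wire gives B = μ₀I/(2πd). Distances are d₁ = 0.0297 m and d₂ = 0.0428 m.
B₁ = 5.02×10⁻⁵ T, B₂ = 2.09×10⁻⁵ T.
Between antiparallel currents both contributions point the same way, so they add. B = B₁ + B₂ = 5.02×10⁻⁵ + 2.09×10⁻⁵ = 7.12×10⁻⁵ T.

B ≈ 71.2 μT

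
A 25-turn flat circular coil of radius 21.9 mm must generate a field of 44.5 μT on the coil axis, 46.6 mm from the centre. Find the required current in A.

I ≈ 0.806 A

For an N-turn coil, B = Nμ₀IR²/[2(R²+z²)^(3/2)] with R = 0.0219 m, z = 0.0466 m, so I = 2B(R²+z²)^(3/2)/(Nμ₀R²) = 2 × 4.45×10⁻⁵ × 1.37×10⁻⁴ / (25 × 4π×10⁻⁷ × 0.0004796) = 0.806 A.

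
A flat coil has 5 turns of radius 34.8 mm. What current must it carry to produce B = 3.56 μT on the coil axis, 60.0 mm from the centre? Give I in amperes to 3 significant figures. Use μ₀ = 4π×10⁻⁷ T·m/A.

I ≈ 0.312 A

For an N-turn coil, B = Nμ₀IR²/[2(R²+z²)^(3/2)] with R = 0.0348 m, z = 0.06 m, so I = 2B(R²+z²)^(3/2)/(Nμ₀R²) = 2 × 3.56×10⁻⁶ × 3.34×10⁻⁴ / (5 × 4π×10⁻⁷ × 0.001211) = 0.312 A.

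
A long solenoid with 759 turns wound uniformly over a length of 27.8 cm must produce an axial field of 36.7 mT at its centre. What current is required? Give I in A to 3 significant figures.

I ≈ 10.7 A

Inside a long solenoid B = μ₀nI with n = 2730 m⁻¹, so I = B/(μ₀n).
I = 3.67×10⁻² / (4π×10⁻⁷ × 2730) = 10.7 A.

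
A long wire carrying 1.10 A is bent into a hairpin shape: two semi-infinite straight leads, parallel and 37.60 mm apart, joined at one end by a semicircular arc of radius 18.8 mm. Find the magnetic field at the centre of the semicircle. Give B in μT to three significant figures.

The semicircular arc contributes B_arc = μ₀I·π/(4πR) = μ₀I/(4R) = 1.84×10⁻⁵ T.
Each semi-infinite lead is at perpendicular distance R = 0.0188 m from the centre, with the perpendicular foot at its near end, so it contributes μ₀I/(4πR); both point the same way, together 1.17×10⁻⁵ T.
Arc and leads all point the same direction: B = 1.84×10⁻⁵ + 1.17×10⁻⁵ = 3.01×10⁻⁵ T.

B ≈ 30.1 μT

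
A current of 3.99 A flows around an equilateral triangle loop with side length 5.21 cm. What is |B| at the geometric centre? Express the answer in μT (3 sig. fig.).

B ≈ 138 μT

Each side is a finite straight segment at perpendicular distance d = a/(2 tan(π/3)) = 0.01504 m from the centre, with end-angles ±π/3.
One side contributes B₁ = (μ₀I/4πd)·2 sin(π/3) = 4.60×10⁻⁵ T.
All 3 sides add in the same direction: B = 3 × 4.60×10⁻⁵ = 1.38×10⁻⁴ T.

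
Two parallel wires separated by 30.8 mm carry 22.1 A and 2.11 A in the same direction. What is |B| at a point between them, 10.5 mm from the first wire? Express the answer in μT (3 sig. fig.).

B ≈ 400 μT

Each long wire gives B = μ₀I/(2πd). Distances are d₁ = 0.0105 m and d₂ = 0.0203 m.
B₁ = 4.21×10⁻⁴ T, B₂ = 2.08×10⁻⁵ T.
Between parallel currents the two contributions point in opposite directions, so they subtract. B = |B₁ − B₂| = |4.21×10⁻⁴ − 2.08×10⁻⁵| = 4.00×10⁻⁴ T.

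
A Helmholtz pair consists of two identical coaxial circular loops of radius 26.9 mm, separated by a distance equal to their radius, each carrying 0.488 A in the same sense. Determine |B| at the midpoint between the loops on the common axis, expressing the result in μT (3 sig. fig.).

B ≈ 16.3 μT

Each loop contributes B = μ₀IR²/[2(R²+z²)^(3/2)] on the axis, with z measured from that loop.
Loop 1 (z = 0.01345 m): B₁ = 8.16×10⁻⁶ T. Loop 2 (z = 0.01345 m): B₂ = 8.16×10⁻⁶ T.
The fields add: B = B₁ + B₂ = 1.63×10⁻⁵ T.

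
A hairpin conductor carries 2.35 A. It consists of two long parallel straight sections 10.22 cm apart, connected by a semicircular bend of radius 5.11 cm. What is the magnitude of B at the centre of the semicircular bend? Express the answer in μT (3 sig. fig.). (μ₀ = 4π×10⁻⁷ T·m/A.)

B ≈ 23.6 μT

The semicircular arc contributes B_arc = μ₀I·π/(4πR) = μ₀I/(4R) = 1.44×10⁻⁵ T.
Each semi-infinite lead is at perpendicular distance R = 0.0511 m from the centre, with the perpendicular foot at its near end, so it contributes μ₀I/(4πR); both point the same way, together 9.20×10⁻⁶ T.
Arc and leads all point the same direction: B = 1.44×10⁻⁵ + 9.20×10⁻⁶ = 2.36×10⁻⁵ T.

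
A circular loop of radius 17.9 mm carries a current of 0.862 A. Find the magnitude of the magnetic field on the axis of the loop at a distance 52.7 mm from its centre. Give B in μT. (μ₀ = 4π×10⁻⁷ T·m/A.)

B ≈ 1.01 μT

On the axis of a circular loop, B = μ₀IR² / [2(R²+z²)^(3/2)].
R² + z² = (0.0179)² + (0.0527)² = 0.003098 m², and (R²+z²)^(3/2) = 1.72×10⁻⁴ m³.
B = (4π×10⁻⁷ × 0.862 × 0.0003204) / (2 × 1.72×10⁻⁴) = 1.01×10⁻⁶ T.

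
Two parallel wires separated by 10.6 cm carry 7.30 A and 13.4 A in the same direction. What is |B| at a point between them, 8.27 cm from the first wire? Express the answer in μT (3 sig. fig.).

B ≈ 97.4 μT

Each long wire gives B = μ₀I/(2πd). Distances are d₁ = 0.0827 m and d₂ = 0.0233 m.
B₁ = 1.77×10⁻⁵ T, B₂ = 1.15×10⁻⁴ T.
Between parallel currents the two contributions point in opposite directions, so they subtract. B = |B₁ − B₂| = |1.77×10⁻⁵ − 1.15×10⁻⁴| = 9.74×10⁻⁵ T.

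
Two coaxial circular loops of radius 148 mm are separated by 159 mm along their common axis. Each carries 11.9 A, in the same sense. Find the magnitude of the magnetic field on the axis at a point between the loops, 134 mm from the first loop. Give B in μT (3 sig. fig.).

B ≈ 69.0 μT

Each loop contributes B = μ₀IR²/[2(R²+z²)^(3/2)] on the axis, with z measured from that loop.
Loop 1 (z = 0.134 m): B₁ = 2.06×10⁻⁵ T. Loop 2 (z = 0.025 m): B₂ = 4.84×10⁻⁵ T.
The fields add: B = B₁ + B₂ = 6.90×10⁻⁵ T.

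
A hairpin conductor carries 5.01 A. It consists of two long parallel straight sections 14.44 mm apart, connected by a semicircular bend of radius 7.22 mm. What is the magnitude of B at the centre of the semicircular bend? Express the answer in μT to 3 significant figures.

The semicircular arc contributes B_arc = μ₀I·π/(4πR) = μ₀I/(4R) = 2.18×10⁻⁴ T.
Each semi-infinite lead is at perpendicular distance R = 0.00722 m from the centre, with the perpendicular foot at its near end, so it contributes μ₀I/(4πR); both point the same way, together 1.39×10⁻⁴ T.
Arc and leads all point the same direction: B = 2.18×10⁻⁴ + 1.39×10⁻⁴ = 3.57×10⁻⁴ T.

B ≈ 357 μT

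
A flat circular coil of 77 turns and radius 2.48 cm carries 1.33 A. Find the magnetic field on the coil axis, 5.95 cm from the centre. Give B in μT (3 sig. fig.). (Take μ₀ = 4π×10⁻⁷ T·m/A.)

B ≈ 148 μT

For an N-turn flat coil, B = Nμ₀IR²/[2(R²+z²)^(3/2)] with R = 0.0248 m, z = 0.0595 m.
B = 77 × 1.92×10⁻⁶ T = 1.48×10⁻⁴ T.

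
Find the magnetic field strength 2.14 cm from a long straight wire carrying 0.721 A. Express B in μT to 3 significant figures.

B ≈ 6.74 μT

For an infinitely long straight wire, B = μ₀I/(2πd).
B = (4π×10⁻⁷ × 0.721) / (2π × 0.0214) = 6.74×10⁻⁶ T.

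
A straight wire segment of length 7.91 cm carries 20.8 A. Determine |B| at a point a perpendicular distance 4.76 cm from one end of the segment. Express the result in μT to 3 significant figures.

For a finite straight segment, B = (μ₀I/4πd)(sinθ₁ + sinθ₂), where θ₁, θ₂ are the angles from the perpendicular to each end.
The perpendicular foot is at one end, so the two end-offsets along the wire are 0 and L = 0.0791 m.
sinθ₁ = 0/√(0²+0.0476²) = 0.0000; sinθ₂ = 0.0791/√(0.0791²+0.0476²) = 0.8568.
B = (4π×10⁻⁷ × 20.8) / (4π × 0.0476) × (0.0000 + 0.8568) = 3.74×10⁻⁵ T.

B ≈ 37.4 μT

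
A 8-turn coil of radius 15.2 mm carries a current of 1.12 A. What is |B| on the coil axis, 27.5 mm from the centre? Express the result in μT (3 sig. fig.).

B ≈ 41.9 μT

For an N-turn flat coil, B = Nμ₀IR²/[2(R²+z²)^(3/2)] with R = 0.0152 m, z = 0.0275 m.
B = 8 × 5.24×10⁻⁶ T = 4.19×10⁻⁵ T.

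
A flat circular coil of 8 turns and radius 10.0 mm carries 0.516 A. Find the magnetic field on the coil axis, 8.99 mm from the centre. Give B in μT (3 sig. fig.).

B ≈ 107 μT

For an N-turn flat coil, B = Nμ₀IR²/[2(R²+z²)^(3/2)] with R = 0.01 m, z = 0.00899 m.
B = 8 × 1.33×10⁻⁵ T = 1.07×10⁻⁴ T.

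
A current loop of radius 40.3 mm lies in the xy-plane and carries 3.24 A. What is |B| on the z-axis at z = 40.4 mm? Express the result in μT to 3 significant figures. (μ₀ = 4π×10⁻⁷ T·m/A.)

On the axis of a circular loop, B = μ₀IR² / [2(R²+z²)^(3/2)].
R² + z² = (0.0403)² + (0.0404)² = 0.003256 m², and (R²+z²)^(3/2) = 1.86×10⁻⁴ m³.
B = (4π×10⁻⁷ × 3.24 × 0.001624) / (2 × 1.86×10⁻⁴) = 1.78×10⁻⁵ T.

B ≈ 17.8 μT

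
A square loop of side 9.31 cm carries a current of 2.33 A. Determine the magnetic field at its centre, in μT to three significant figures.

Each side is a finite straight segment at perpendicular distance d = a/(2 tan(π/4)) = 0.04655 m from the centre, with end-angles ±π/4.
One side contributes B₁ = (μ₀I/4πd)·2 sin(π/4) = 7.08×10⁻⁶ T.
All 4 sides add in the same direction: B = 4 × 7.08×10⁻⁶ = 2.83×10⁻⁵ T.

B ≈ 28.3 μT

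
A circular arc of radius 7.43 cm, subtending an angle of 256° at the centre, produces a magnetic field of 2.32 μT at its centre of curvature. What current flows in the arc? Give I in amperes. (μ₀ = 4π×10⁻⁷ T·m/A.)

For a circular arc, B = μ₀Iφ/(4πR) with φ in radians; here φ = 4.468 rad.
So I = 4πRB/(μ₀φ) = 4π × 0.0743 × 2.32×10⁻⁶ / (4π×10⁻⁷ × 4.468) = 0.386 A.

I ≈ 0.386 A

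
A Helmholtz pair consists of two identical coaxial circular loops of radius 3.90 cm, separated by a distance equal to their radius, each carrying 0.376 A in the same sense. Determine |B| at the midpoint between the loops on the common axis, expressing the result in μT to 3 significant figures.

Each loop contributes B = μ₀IR²/[2(R²+z²)^(3/2)] on the axis, with z measured from that loop.
Loop 1 (z = 0.0195 m): B₁ = 4.33×10⁻⁶ T. Loop 2 (z = 0.0195 m): B₂ = 4.33×10⁻⁶ T.
The fields add: B = B₁ + B₂ = 8.67×10⁻⁶ T.

B ≈ 8.67 μT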